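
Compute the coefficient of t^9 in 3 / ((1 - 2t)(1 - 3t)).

Partial fractions give a closed form: a_n = (-6)·2^n + (9)·3^n.
At n = 9: a_9 = 174075.

174075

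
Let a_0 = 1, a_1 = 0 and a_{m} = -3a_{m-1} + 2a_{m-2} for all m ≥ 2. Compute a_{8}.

3526

The ordinary generating function has denominator 1 + 3z - 2z^2.
Iterating the recurrence: a_0,…,a_{8} = 1, 0, 2, -6, 22, -78, 278, -990, 3526.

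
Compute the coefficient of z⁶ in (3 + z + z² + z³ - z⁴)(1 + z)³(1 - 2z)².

(3 + z + z² + z³ - z⁴) has coefficients 3,1,1,1,-1 for degrees 0…4.
(1 + z)³ has coefficients 1,3,3,1,0,0,0 for degrees 0…6.
Finally multiplying by (1 - 2z)², the product of all factors after the first has coefficients 1,-1,-5,1,8,4,0 for degrees 0…6.
[z⁶] = 3·0 + 1·4 + 1·8 + 1·1 − 1·(-5) = 18.

18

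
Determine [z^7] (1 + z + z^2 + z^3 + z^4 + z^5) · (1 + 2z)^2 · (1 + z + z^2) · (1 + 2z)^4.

(1 + z + z^2 + z^3 + z^4 + z^5) has coefficients 1,1,1,1,1,1 for degrees 0…5.
(1 + 2z)^2 has coefficients 1,4,4,0,0,0,0,0 for degrees 0…7.
Multiplying by (1 + z + z^2) gives running coefficients 1,5,9,8,4,0,0,0 for degrees 0…7.
Finally multiplying by (1 + 2z)^4, the product of all factors after the first has coefficients 1,13,73,232,460,592,496,256 for degrees 0…7.
[z^7] = 1·256 + 1·496 + 1·592 + 1·460 + 1·232 + 1·73 = 2109.

2109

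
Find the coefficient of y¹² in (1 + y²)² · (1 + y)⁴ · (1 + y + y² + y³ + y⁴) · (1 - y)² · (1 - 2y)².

-4

(1 + y²)² has coefficients 1,0,2,0,1 for degrees 0…4.
(1 + y)⁴ has coefficients 1,4,6,4,1,0,0,0,0,0,0,0,0 for degrees 0…12.
Multiplying by (1 + y + y² + y³ + y⁴) gives running coefficients 1,5,11,15,16,15,11,5,1,0,0,0,0 for degrees 0…12.
Multiplying by (1 - y)² gives running coefficients 1,3,2,-2,-3,-2,-3,-2,2,3,1,0,0 for degrees 0…12.
Finally multiplying by (1 - 2y)², the product of all factors after the first has coefficients 1,-1,-6,2,13,2,-7,2,-2,-13,-3,8,4 for degrees 0…12.
[y¹²] = 1·4 + 2·(-3) + 1·(-2) = -4.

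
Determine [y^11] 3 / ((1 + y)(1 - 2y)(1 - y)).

The denominator gives the recurrence a_n = 2a_(n−1) + a_(n−2) − 2a_(n−3) for n ≥ 3; the numerator fixes a_0 = 3, a_1 = 6, a_2 = 15.
Iterating: 3, 6, 15, 30, 63, 126, 255, 510, 1023, 2046, 4095, 8190, so a_11 = 8190.

8190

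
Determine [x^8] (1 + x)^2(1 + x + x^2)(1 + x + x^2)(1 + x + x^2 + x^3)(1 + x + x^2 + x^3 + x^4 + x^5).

124

(1 + x)^2 has coefficients 1,2,1 for degrees 0…2.
(1 + x + x^2) has coefficients 1,1,1,0,0,0,0,0,0 for degrees 0…8.
Multiplying by (1 + x + x^2) gives running coefficients 1,2,3,2,1,0,0,0,0 for degrees 0…8.
Multiplying by (1 + x + x^2 + x^3) gives running coefficients 1,3,6,8,8,6,3,1,0 for degrees 0…8.
Finally multiplying by (1 + x + x^2 + x^3 + x^4 + x^5), the product of all factors after the first has coefficients 1,4,10,18,26,32,34,32,26 for degrees 0…8.
[x^8] = 1·26 + 2·32 + 1·34 = 124.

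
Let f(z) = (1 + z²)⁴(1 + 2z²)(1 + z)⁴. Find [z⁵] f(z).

(1 + z²)⁴ has coefficients 1,0,4,0,6,0 for degrees 0…5.
(1 + 2z²) has coefficients 1,0,2,0,0,0 for degrees 0…5.
Finally multiplying by (1 + z)⁴, the product of all factors after the first has coefficients 1,4,8,12,13,8 for degrees 0…5.
[z⁵] = 1·8 + 4·12 + 6·4 = 80.

80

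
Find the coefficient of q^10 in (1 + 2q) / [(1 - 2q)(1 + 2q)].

Partial fractions give a closed form: a_n = (1)·2^n.
At n = 10: a_10 = 1024.

1024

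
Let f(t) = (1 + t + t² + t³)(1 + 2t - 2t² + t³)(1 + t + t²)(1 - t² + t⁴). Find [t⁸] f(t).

(1 + t + t² + t³) has coefficients 1,1,1,1 for degrees 0…3.
(1 + 2t - 2t² + t³) has coefficients 1,2,-2,1,0,0,0,0,0 for degrees 0…8.
Multiplying by (1 + t + t²) gives running coefficients 1,3,1,1,-1,1,0,0,0 for degrees 0…8.
Finally multiplying by (1 - t² + t⁴), the product of all factors after the first has coefficients 1,3,0,-2,-1,3,2,0,-1 for degrees 0…8.
[t⁸] = 1·(-1) + 1·0 + 1·2 + 1·3 = 4.

4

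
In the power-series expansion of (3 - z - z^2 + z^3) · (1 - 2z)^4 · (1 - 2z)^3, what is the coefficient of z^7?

400

(3 - z - z^2 + z^3) has coefficients 3,-1,-1,1 for degrees 0…3.
(1 - 2z)^4 has coefficients 1,-8,24,-32,16,0,0,0 for degrees 0…7.
Finally multiplying by (1 - 2z)^3, the product of all factors after the first has coefficients 1,-14,84,-280,560,-672,448,-128 for degrees 0…7.
[z^7] = 3·(-128) − 1·448 − 1·(-672) + 1·560 = 400.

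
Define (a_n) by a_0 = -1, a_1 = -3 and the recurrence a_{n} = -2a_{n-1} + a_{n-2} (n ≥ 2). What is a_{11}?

The ordinary generating function has denominator 1 + 2z - z^2.
Iterating the recurrence: a_0,…,a_{11} = -1, -3, 5, -13, 31, -75, 181, -437, 1055, -2547, 6149, -14845.

-14845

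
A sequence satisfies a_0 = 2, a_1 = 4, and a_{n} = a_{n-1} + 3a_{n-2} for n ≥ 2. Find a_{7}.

628

The ordinary generating function has denominator 1 - q - 3q^2.
Iterating the recurrence: a_0,…,a_{7} = 2, 4, 10, 22, 52, 118, 274, 628.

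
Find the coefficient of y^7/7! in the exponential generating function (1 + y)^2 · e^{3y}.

22599

The EGF product rule gives c_7 = Σ_{k_1+k_2=7} C(7; k_1,k_2) · ∏ g_i(k_i), where (1+y)^2 gives the falling factorial (2)_k; e^{3y} gives (3)^k.
g_1(k) for k = 0…7: 1, 2, 2, 0, 0, 0, 0, 0.
g_2(k) for k = 0…7: 1, 3, 9, 27, 81, 243, 729, 2187.
c_7 = Σ_k C(7,k)·g_1(k)·g_2(7−k) = 1·1·2187 + 7·2·729 + 21·2·243 = 2187 + 10206 + 10206 = 22599.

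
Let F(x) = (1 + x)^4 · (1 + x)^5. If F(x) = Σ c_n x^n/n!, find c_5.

15120

The EGF product rule gives c_5 = Σ_{k_1+k_2=5} C(5; k_1,k_2) · ∏ g_i(k_i), where (1+x)^4 gives the falling factorial (4)_k; (1+x)^5 gives the falling factorial (5)_k.
g_1(k) for k = 0…5: 1, 4, 12, 24, 24, 0.
g_2(k) for k = 0…5: 1, 5, 20, 60, 120, 120.
c_5 = Σ_k C(5,k)·g_1(k)·g_2(5−k) = 1·1·120 + 5·4·120 + 10·12·60 + 10·24·20 + 5·24·5 = 120 + 2400 + 7200 + 4800 + 600 = 15120.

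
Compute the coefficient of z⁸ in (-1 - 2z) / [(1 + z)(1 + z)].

The denominator gives the recurrence a_n = −2a_(n−1) − a_(n−2) for n ≥ 2; the numerator fixes a_0 = -1, a_1 = 0.
Iterating: -1, 0, 1, -2, 3, -4, 5, -6, 7, so a_8 = 7.

7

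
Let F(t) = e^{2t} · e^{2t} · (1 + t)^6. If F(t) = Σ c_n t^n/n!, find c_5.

55024

The EGF product rule gives c_5 = Σ_{k_1+k_2+k_3=5} C(5; k_1,k_2,k_3) · ∏ g_i(k_i), where e^{2t} gives (2)^k; e^{2t} gives (2)^k; (1+t)^6 gives the falling factorial (6)_k.
g_1(k) for k = 0…5: 1, 2, 4, 8, 16, 32.
g_2(k) for k = 0…5: 1, 2, 4, 8, 16, 32.
g_3(k) for k = 0…5: 1, 6, 30, 120, 360, 720.
First combine the last two factors: h(k) = Σ_j C(k,j)·g_2(j)·g_3(k−j) for k = 0…5: 1, 8, 58, 380, 2248, 12032.
c_5 = Σ_k C(5,k)·g_1(k)·h(5−k) = 1·1·12032 + 5·2·2248 + 10·4·380 + 10·8·58 + 5·16·8 + 1·32·1 = 12032 + 22480 + 15200 + 4640 + 640 + 32 = 55024.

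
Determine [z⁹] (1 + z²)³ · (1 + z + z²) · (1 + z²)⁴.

35

(1 + z²)³ has coefficients 1,0,3,0,3,0,1 for degrees 0…6.
(1 + z + z²) has coefficients 1,1,1,0,0,0,0,0,0,0 for degrees 0…9.
Finally multiplying by (1 + z²)⁴, the product of all factors after the first has coefficients 1,1,5,4,10,6,10,4,5,1 for degrees 0…9.
[z⁹] = 1·1 + 3·4 + 3·6 + 1·4 = 35.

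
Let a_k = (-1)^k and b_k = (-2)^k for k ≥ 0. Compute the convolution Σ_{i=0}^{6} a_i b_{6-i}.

Write out a_i and b_{6-i} for i = 0,…,6 and sum the products.
Σ = 1·64 − 1·(-32) + 1·16 − 1·(-8) + 1·4 − 1·(-2) + 1·1 = 127.

127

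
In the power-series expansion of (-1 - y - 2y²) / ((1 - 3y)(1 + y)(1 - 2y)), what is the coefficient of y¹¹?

Partial fractions give a closed form: a_n = (-7/2)·3^n + (-1/6)·(-1)^n + (8/3)·2^n.
At n = 11: a_11 = -614553.

-614553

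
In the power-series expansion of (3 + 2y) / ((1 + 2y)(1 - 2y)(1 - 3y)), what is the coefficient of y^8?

Partial fractions give a closed form: a_n = (2/5)·(-2)^n + (-4)·2^n + (33/5)·3^n.
At n = 8: a_8 = 42381.

42381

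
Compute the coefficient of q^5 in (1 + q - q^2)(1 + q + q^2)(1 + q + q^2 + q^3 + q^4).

(1 + q - q^2) has coefficients 1,1,-1 for degrees 0…2.
(1 + q + q^2) has coefficients 1,1,1,0,0,0 for degrees 0…5.
Finally multiplying by (1 + q + q^2 + q^3 + q^4), the product of all factors after the first has coefficients 1,2,3,3,3,2 for degrees 0…5.
[q^5] = 1·2 + 1·3 − 1·3 = 2.

2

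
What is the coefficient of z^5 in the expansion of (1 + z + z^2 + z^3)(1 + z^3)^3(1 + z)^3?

25

(1 + z + z^2 + z^3) has coefficients 1,1,1,1 for degrees 0…3.
(1 + z^3)^3 has coefficients 1,0,0,3,0,0 for degrees 0…5.
Finally multiplying by (1 + z)^3, the product of all factors after the first has coefficients 1,3,3,4,9,9 for degrees 0…5.
[z^5] = 1·9 + 1·9 + 1·4 + 1·3 = 25.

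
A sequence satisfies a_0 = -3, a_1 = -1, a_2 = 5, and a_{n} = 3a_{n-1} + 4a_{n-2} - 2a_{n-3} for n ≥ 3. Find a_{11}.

The ordinary generating function has denominator 1 - 3t - 4t^2 + 2t^3.
Iterating the recurrence: a_0,…,a_{11} = -3, -1, 5, 17, 73, 277, 1089, 4229, 16489, 64205, 250113, 974181.

974181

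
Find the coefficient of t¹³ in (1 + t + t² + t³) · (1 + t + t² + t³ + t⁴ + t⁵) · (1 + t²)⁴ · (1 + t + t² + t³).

107

(1 + t + t² + t³) has coefficients 1,1,1,1 for degrees 0…3.
(1 + t + t² + t³ + t⁴ + t⁵) has coefficients 1,1,1,1,1,1,0,0,0,0,0,0,0,0 for degrees 0…13.
Multiplying by (1 + t²)⁴ gives running coefficients 1,1,5,5,11,11,14,14,11,11,5,5,1,1 for degrees 0…13.
Finally multiplying by (1 + t + t² + t³), the product of all factors after the first has coefficients 1,2,7,12,22,32,41,50,50,50,41,32,22,12 for degrees 0…13.
[t¹³] = 1·12 + 1·22 + 1·32 + 1·41 = 107.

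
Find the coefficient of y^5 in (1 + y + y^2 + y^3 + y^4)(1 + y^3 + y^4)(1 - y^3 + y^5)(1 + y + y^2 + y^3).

6

(1 + y + y^2 + y^3 + y^4) has coefficients 1,1,1,1,1 for degrees 0…4.
(1 + y^3 + y^4) has coefficients 1,0,0,1,1,0 for degrees 0…5.
Multiplying by (1 - y^3 + y^5) gives running coefficients 1,0,0,0,1,1 for degrees 0…5.
Finally multiplying by (1 + y + y^2 + y^3), the product of all factors after the first has coefficients 1,1,1,1,1,2 for degrees 0…5.
[y^5] = 1·2 + 1·1 + 1·1 + 1·1 + 1·1 = 6.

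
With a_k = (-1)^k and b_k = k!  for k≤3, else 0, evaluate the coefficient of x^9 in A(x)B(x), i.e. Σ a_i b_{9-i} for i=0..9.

The convolution is the t^9 coefficient of A(t)B(t).
Σ = 1·0 − 1·0 + 1·0 − 1·0 + 1·0 − 1·0 + 1·6 − 1·2 + 1·1 − 1·1 = 4.

4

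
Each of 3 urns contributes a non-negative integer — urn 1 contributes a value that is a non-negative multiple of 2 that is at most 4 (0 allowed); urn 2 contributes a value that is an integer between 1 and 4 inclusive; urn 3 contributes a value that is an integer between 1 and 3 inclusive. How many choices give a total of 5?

5

The generating function for the choices is (1 + y^2 + y^4)·(y + y^2 + y^3 + y^4)·(y + y^2 + y^3); the count is [y^5].
(1 + y^2 + y^4) has coefficients 1,0,1,0,1 for degrees 0…4.
(y + y^2 + y^3 + y^4) has coefficients 0,1,1,1,1,0 for degrees 0…5.
Finally multiplying by (y + y^2 + y^3), the product of all factors after the first has coefficients 0,0,1,2,3,3 for degrees 0…5.
[y^5] = 1·3 + 1·2 + 1·0 = 5.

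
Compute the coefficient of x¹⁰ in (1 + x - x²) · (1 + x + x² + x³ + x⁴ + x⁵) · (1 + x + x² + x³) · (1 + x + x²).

(1 + x - x²) has coefficients 1,1,-1 for degrees 0…2.
(1 + x + x² + x³ + x⁴ + x⁵) has coefficients 1,1,1,1,1,1,0,0,0,0,0 for degrees 0…10.
Multiplying by (1 + x + x² + x³) gives running coefficients 1,2,3,4,4,4,3,2,1,0,0 for degrees 0…10.
Finally multiplying by (1 + x + x²), the product of all factors after the first has coefficients 1,3,6,9,11,12,11,9,6,3,1 for degrees 0…10.
[x¹⁰] = 1·1 + 1·3 − 1·6 = -2.

-2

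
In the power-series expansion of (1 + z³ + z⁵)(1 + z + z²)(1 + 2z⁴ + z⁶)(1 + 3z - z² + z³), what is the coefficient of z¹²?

15

(1 + z³ + z⁵) has coefficients 1,0,0,1,0,1 for degrees 0…5.
(1 + z + z²) has coefficients 1,1,1,0,0,0,0,0,0,0,0,0,0 for degrees 0…12.
Multiplying by (1 + 2z⁴ + z⁶) gives running coefficients 1,1,1,0,2,2,3,1,1,0,0,0,0 for degrees 0…12.
Finally multiplying by (1 + 3z - z² + z³), the product of all factors after the first has coefficients 1,4,3,3,2,9,7,10,3,5,0,1,0 for degrees 0…12.
[z¹²] = 1·0 + 1·5 + 1·10 = 15.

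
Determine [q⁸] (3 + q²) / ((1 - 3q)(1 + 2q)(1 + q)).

9850

The denominator gives the recurrence a_n = 7a_(n−2) + 6a_(n−3) for n ≥ 3; the numerator fixes a_0 = 3, a_1 = 0, a_2 = 22.
Iterating: 3, 0, 22, 18, 154, 258, 1186, 2730, 9850, so a_8 = 9850.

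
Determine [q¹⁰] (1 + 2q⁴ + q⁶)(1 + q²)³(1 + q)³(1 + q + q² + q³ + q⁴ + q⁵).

(1 + 2q⁴ + q⁶) has coefficients 1,0,0,0,2,0,1 for degrees 0…6.
(1 + q²)³ has coefficients 1,0,3,0,3,0,1,0,0,0,0 for degrees 0…10.
Multiplying by (1 + q)³ gives running coefficients 1,3,6,10,12,12,10,6,3,1,0 for degrees 0…10.
Finally multiplying by (1 + q + q² + q³ + q⁴ + q⁵), the product of all factors after the first has coefficients 1,4,10,20,32,44,53,56,53,44,32 for degrees 0…10.
[q¹⁰] = 1·32 + 2·53 + 1·32 = 170.

170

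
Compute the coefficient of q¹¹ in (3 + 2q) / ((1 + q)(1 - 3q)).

The denominator gives the recurrence a_n = 2a_(n−1) + 3a_(n−2) for n ≥ 2; the numerator fixes a_0 = 3, a_1 = 8.
Iterating: 3, 8, 25, 74, 223, 668, 2005, 6014, 18043, 54128, 162385, 487154, so a_11 = 487154.

487154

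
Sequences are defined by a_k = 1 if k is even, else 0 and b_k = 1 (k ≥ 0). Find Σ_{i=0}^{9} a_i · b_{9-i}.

5

The convolution is the x^9 coefficient of A(x)B(x).
Σ = 1·1 + 0·1 + 1·1 + 0·1 + 1·1 + 0·1 + 1·1 + 0·1 + 1·1 + 0·1 = 5.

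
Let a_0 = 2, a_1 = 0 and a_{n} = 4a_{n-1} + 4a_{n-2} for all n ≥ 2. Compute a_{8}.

The ordinary generating function has denominator 1 - 4z - 4z^2.
Iterating the recurrence: a_0,…,a_{8} = 2, 0, 8, 32, 160, 768, 3712, 17920, 86528.

86528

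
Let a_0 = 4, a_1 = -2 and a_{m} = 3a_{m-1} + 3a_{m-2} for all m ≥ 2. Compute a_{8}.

10854

The ordinary generating function has denominator 1 - 3q - 3q^2.
Iterating the recurrence: a_0,…,a_{8} = 4, -2, 6, 12, 54, 198, 756, 2862, 10854.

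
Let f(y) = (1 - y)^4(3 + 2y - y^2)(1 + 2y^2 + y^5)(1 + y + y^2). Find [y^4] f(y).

(1 - y)^4 has coefficients 1,-4,6,-4,1 for degrees 0…4.
(3 + 2y - y^2) has coefficients 3,2,-1,0,0 for degrees 0…4.
Multiplying by (1 + 2y^2 + y^5) gives running coefficients 3,2,5,4,-2 for degrees 0…4.
Finally multiplying by (1 + y + y^2), the product of all factors after the first has coefficients 3,5,10,11,7 for degrees 0…4.
[y^4] = 1·7 − 4·11 + 6·10 − 4·5 + 1·3 = 6.

6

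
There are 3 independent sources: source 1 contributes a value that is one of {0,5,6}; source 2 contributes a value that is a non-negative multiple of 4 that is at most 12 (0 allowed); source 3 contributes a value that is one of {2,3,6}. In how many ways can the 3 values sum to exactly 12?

The generating function for the choices is (1 + z⁵ + z⁶)·(1 + z⁴ + z⁸ + z¹²)·(z² + z³ + z⁶); the count is [z¹²].
(1 + z⁵ + z⁶) has coefficients 1,0,0,0,0,1,1 for degrees 0…6.
(1 + z⁴ + z⁸ + z¹²) has coefficients 1,0,0,0,1,0,0,0,1,0,0,0,1 for degrees 0…12.
Finally multiplying by (z² + z³ + z⁶), the product of all factors after the first has coefficients 0,0,1,1,0,0,2,1,0,0,2,1,0 for degrees 0…12.
[z¹²] = 1·0 + 1·1 + 1·2 = 3.

3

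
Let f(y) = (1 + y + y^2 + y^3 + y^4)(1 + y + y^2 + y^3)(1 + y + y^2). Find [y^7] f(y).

6

(1 + y + y^2 + y^3 + y^4) has coefficients 1,1,1,1,1 for degrees 0…4.
(1 + y + y^2 + y^3) has coefficients 1,1,1,1,0,0,0,0 for degrees 0…7.
Finally multiplying by (1 + y + y^2), the product of all factors after the first has coefficients 1,2,3,3,2,1,0,0 for degrees 0…7.
[y^7] = 1·0 + 1·0 + 1·1 + 1·2 + 1·3 = 6.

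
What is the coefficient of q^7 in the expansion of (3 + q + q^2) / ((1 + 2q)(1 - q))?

The denominator gives the recurrence a_n = −a_(n−1) + 2a_(n−2) for n ≥ 3; the numerator fixes a_0 = 3, a_1 = -2, a_2 = 9.
Iterating: 3, -2, 9, -13, 31, -57, 119, -233, so a_7 = -233.

-233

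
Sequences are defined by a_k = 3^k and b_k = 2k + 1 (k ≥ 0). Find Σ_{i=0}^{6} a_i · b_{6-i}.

2179

The convolution is the x^6 coefficient of A(x)B(x).
Σ = 1·13 + 3·11 + 9·9 + 27·7 + 81·5 + 243·3 + 729·1 = 2179.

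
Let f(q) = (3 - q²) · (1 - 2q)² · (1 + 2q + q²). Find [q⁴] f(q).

(3 - q²) has coefficients 3,0,-1 for degrees 0…2.
(1 - 2q)² has coefficients 1,-4,4,0,0 for degrees 0…4.
Finally multiplying by (1 + 2q + q²), the product of all factors after the first has coefficients 1,-2,-3,4,4 for degrees 0…4.
[q⁴] = 3·4 − 1·(-3) = 15.

15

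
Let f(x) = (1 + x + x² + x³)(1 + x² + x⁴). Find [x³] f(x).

2

(1 + x + x² + x³) has coefficients 1,1,1,1 for degrees 0…3.
(1 + x² + x⁴) has coefficients 1,0,1,0 for degrees 0…3.
[x³] = 1·0 + 1·1 + 1·0 + 1·1 = 2.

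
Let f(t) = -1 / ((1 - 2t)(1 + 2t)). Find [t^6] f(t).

-64

Partial fractions give a closed form: a_n = (-1/2)·2^n + (-1/2)·(-2)^n.
At n = 6: a_6 = -64.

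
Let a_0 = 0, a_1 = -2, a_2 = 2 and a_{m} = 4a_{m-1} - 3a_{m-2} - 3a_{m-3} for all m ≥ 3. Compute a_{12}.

54836

The ordinary generating function has denominator 1 - 4y + 3y^2 + 3y^3.
Iterating the recurrence: a_0,…,a_{12} = 0, -2, 2, 14, 56, 176, 494, 1280, 3110, 7118, 15302, 30524, 54836.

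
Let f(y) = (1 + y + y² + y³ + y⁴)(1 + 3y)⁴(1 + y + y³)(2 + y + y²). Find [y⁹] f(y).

1861

(1 + y + y² + y³ + y⁴) has coefficients 1,1,1,1,1 for degrees 0…4.
(1 + 3y)⁴ has coefficients 1,12,54,108,81,0,0,0,0,0 for degrees 0…9.
Multiplying by (1 + y + y³) gives running coefficients 1,13,66,163,201,135,108,81,0,0 for degrees 0…9.
Finally multiplying by (2 + y + y²), the product of all factors after the first has coefficients 2,27,146,405,631,634,552,405,189,81 for degrees 0…9.
[y⁹] = 1·81 + 1·189 + 1·405 + 1·552 + 1·634 = 1861.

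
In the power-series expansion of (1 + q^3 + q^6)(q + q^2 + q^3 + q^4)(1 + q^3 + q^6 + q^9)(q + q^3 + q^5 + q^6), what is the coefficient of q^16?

(1 + q^3 + q^6) has coefficients 1,0,0,1,0,0,1 for degrees 0…6.
(q + q^2 + q^3 + q^4) has coefficients 0,1,1,1,1,0,0,0,0,0,0,0,0,0,0,0,0 for degrees 0…16.
Multiplying by (1 + q^3 + q^6 + q^9) gives running coefficients 0,1,1,1,2,1,1,2,1,1,2,1,1,1,0,0,0 for degrees 0…16.
Finally multiplying by (q + q^3 + q^5 + q^6), the product of all factors after the first has coefficients 0,0,1,1,2,3,3,5,5,5,6,5,5,6,4,4,4 for degrees 0…16.
[q^16] = 1·4 + 1·6 + 1·6 = 16.

16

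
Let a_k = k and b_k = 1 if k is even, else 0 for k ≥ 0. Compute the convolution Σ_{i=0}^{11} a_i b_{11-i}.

Write out a_i and b_{11-i} for i = 0,…,11 and sum the products.
Σ = 0·0 + 1·1 + 2·0 + 3·1 + 4·0 + 5·1 + 6·0 + 7·1 + 8·0 + 9·1 + 10·0 + 11·1 = 36.

36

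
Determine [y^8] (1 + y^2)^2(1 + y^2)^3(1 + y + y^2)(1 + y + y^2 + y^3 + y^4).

(1 + y^2)^2 has coefficients 1,0,2,0,1 for degrees 0…4.
(1 + y^2)^3 has coefficients 1,0,3,0,3,0,1,0,0 for degrees 0…8.
Multiplying by (1 + y + y^2) gives running coefficients 1,1,4,3,6,3,4,1,1 for degrees 0…8.
Finally multiplying by (1 + y + y^2 + y^3 + y^4), the product of all factors after the first has coefficients 1,2,6,9,15,17,20,17,15 for degrees 0…8.
[y^8] = 1·15 + 2·20 + 1·15 = 70.

70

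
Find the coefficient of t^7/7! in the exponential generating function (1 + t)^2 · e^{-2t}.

The EGF product rule gives c_7 = Σ_{k_1+k_2=7} C(7; k_1,k_2) · ∏ g_i(k_i), where (1+t)^2 gives the falling factorial (2)_k; e^{-2t} gives (-2)^k.
g_1(k) for k = 0…7: 1, 2, 2, 0, 0, 0, 0, 0.
g_2(k) for k = 0…7: 1, -2, 4, -8, 16, -32, 64, -128.
c_7 = Σ_k C(7,k)·g_1(k)·g_2(7−k) = 1·1·(-128) + 7·2·64 + 21·2·(-32) = −128 + 896 − 1344 = -576.

-576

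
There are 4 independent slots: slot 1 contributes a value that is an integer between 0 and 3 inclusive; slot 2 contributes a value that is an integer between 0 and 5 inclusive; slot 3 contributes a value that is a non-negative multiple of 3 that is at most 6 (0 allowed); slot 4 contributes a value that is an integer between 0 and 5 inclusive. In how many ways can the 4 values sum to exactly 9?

44

The generating function for the choices is (1 + x + x² + x³)·(1 + x + x² + x³ + x⁴ + x⁵)·(1 + x³ + x⁶)·(1 + x + x² + x³ + x⁴ + x⁵); the count is [x⁹].
(1 + x + x² + x³) has coefficients 1,1,1,1 for degrees 0…3.
(1 + x + x² + x³ + x⁴ + x⁵) has coefficients 1,1,1,1,1,1,0,0,0,0 for degrees 0…9.
Multiplying by (1 + x³ + x⁶) gives running coefficients 1,1,1,2,2,2,2,2,2,1 for degrees 0…9.
Finally multiplying by (1 + x + x² + x³ + x⁴ + x⁵), the product of all factors after the first has coefficients 1,2,3,5,7,9,10,11,12,11 for degrees 0…9.
[x⁹] = 1·11 + 1·12 + 1·11 + 1·10 = 44.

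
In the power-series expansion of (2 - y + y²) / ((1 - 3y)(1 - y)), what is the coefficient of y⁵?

The denominator gives the recurrence a_n = 4a_(n−1) − 3a_(n−2) for n ≥ 3; the numerator fixes a_0 = 2, a_1 = 7, a_2 = 23.
Iterating: 2, 7, 23, 71, 215, 647, so a_5 = 647.

647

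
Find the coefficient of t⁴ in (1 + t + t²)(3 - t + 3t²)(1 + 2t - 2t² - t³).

-5

(1 + t + t²) has coefficients 1,1,1 for degrees 0…2.
(3 - t + 3t²) has coefficients 3,-1,3,0,0 for degrees 0…4.
Finally multiplying by (1 + 2t - 2t² - t³), the product of all factors after the first has coefficients 3,5,-5,5,-5 for degrees 0…4.
[t⁴] = 1·(-5) + 1·5 + 1·(-5) = -5.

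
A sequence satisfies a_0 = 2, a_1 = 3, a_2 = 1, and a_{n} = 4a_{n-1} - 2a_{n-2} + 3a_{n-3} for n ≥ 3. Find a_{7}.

1151

The ordinary generating function has denominator 1 - 4t + 2t^2 - 3t^3.
Iterating the recurrence: a_0,…,a_{7} = 2, 3, 1, 4, 23, 87, 314, 1151.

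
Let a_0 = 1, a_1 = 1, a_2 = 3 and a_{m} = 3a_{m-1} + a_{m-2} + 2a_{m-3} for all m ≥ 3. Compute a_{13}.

2877671

The ordinary generating function has denominator 1 - 3x - x^2 - 2x^3.
Iterating the recurrence: a_0,…,a_{13} = 1, 1, 3, 12, 41, 141, 488, 1687, 5831, 20156, 69673, 240837, 832496, 2877671.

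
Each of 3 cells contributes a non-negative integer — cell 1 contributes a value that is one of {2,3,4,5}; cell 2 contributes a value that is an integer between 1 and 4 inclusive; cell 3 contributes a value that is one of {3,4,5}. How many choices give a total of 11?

9

The generating function for the choices is (x^2 + x^3 + x^4 + x^5)·(x + x^2 + x^3 + x^4)·(x^3 + x^4 + x^5); the count is [x^11].
(x^2 + x^3 + x^4 + x^5) has coefficients 0,0,1,1,1,1 for degrees 0…5.
(x + x^2 + x^3 + x^4) has coefficients 0,1,1,1,1,0,0,0,0,0,0,0 for degrees 0…11.
Finally multiplying by (x^3 + x^4 + x^5), the product of all factors after the first has coefficients 0,0,0,0,1,2,3,3,2,1,0,0 for degrees 0…11.
[x^11] = 1·1 + 1·2 + 1·3 + 1·3 = 9.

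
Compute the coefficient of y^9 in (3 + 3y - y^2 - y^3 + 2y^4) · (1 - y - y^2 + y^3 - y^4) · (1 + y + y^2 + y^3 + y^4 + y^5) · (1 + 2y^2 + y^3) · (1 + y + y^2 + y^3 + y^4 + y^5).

-106

(3 + 3y - y^2 - y^3 + 2y^4) has coefficients 3,3,-1,-1,2 for degrees 0…4.
(1 - y - y^2 + y^3 - y^4) has coefficients 1,-1,-1,1,-1,0,0,0,0,0 for degrees 0…9.
Multiplying by (1 + y + y^2 + y^3 + y^4 + y^5) gives running coefficients 1,0,-1,0,-1,-1,-2,-1,0,-1 for degrees 0…9.
Multiplying by (1 + 2y^2 + y^3) gives running coefficients 1,0,1,1,-3,-2,-4,-4,-5,-5 for degrees 0…9.
Finally multiplying by (1 + y + y^2 + y^3 + y^4 + y^5), the product of all factors after the first has coefficients 1,1,2,3,0,-2,-7,-11,-17,-23 for degrees 0…9.
[y^9] = 3·(-23) + 3·(-17) − 1·(-11) − 1·(-7) + 2·(-2) = -106.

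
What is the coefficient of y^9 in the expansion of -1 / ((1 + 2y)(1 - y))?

Partial fractions give a closed form: a_n = (-2/3)·(-2)^n + (-1/3)·1^n.
At n = 9: a_9 = 341.

341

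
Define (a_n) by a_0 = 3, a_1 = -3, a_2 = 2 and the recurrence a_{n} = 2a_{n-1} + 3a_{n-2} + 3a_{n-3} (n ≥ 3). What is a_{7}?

265

The ordinary generating function has denominator 1 - 2x - 3x^2 - 3x^3.
Iterating the recurrence: a_0,…,a_{7} = 3, -3, 2, 4, 5, 28, 83, 265.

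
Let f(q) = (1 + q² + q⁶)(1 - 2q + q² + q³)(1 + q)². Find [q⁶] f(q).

4

(1 + q² + q⁶) has coefficients 1,0,1,0,0,0,1 for degrees 0…6.
(1 - 2q + q² + q³) has coefficients 1,-2,1,1,0,0,0 for degrees 0…6.
Finally multiplying by (1 + q)², the product of all factors after the first has coefficients 1,0,-2,1,3,1,0 for degrees 0…6.
[q⁶] = 1·0 + 1·3 + 1·1 = 4.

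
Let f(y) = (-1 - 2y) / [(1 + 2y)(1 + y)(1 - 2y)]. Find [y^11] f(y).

-1365

Partial fractions give a closed form: a_n = (-1/3)·(-1)^n + (-2/3)·2^n.
At n = 11: a_11 = -1365.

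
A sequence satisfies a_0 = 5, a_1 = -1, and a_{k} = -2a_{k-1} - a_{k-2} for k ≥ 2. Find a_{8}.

-27

The ordinary generating function has denominator 1 + 2z + z^2.
Iterating the recurrence: a_0,…,a_{8} = 5, -1, -3, 7, -11, 15, -19, 23, -27.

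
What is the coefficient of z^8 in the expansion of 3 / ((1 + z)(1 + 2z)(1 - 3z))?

Partial fractions give a closed form: a_n = (-3/4)·(-1)^n + (12/5)·(-2)^n + (27/20)·3^n.
At n = 8: a_8 = 9471.

9471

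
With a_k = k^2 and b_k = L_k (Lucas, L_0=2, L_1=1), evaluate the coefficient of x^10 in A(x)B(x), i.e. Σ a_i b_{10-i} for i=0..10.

The convolution is the t^10 coefficient of A(t)B(t).
Σ = 0·123 + 1·76 + 4·47 + 9·29 + 16·18 + 25·11 + 36·7 + 49·4 + 64·3 + 81·1 + 100·2 = 2009.

2009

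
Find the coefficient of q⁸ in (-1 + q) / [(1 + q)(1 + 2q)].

The denominator gives the recurrence a_n = −3a_(n−1) − 2a_(n−2) for n ≥ 2; the numerator fixes a_0 = -1, a_1 = 4.
Iterating: -1, 4, -10, 22, -46, 94, -190, 382, -766, so a_8 = -766.

-766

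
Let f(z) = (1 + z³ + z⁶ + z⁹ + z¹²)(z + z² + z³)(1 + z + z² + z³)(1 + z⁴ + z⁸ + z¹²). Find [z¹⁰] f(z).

(1 + z³ + z⁶ + z⁹ + z¹²) has coefficients 1,0,0,1,0,0,1,0,0,1,0 for degrees 0…10.
(z + z² + z³) has coefficients 0,1,1,1,0,0,0,0,0,0,0 for degrees 0…10.
Multiplying by (1 + z + z² + z³) gives running coefficients 0,1,2,3,3,2,1,0,0,0,0 for degrees 0…10.
Finally multiplying by (1 + z⁴ + z⁸ + z¹²), the product of all factors after the first has coefficients 0,1,2,3,3,3,3,3,3,3,3 for degrees 0…10.
[z¹⁰] = 1·3 + 1·3 + 1·3 + 1·1 = 10.

10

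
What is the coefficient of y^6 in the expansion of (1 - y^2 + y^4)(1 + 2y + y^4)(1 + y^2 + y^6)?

2

(1 - y^2 + y^4) has coefficients 1,0,-1,0,1 for degrees 0…4.
(1 + 2y + y^4) has coefficients 1,2,0,0,1,0,0 for degrees 0…6.
Finally multiplying by (1 + y^2 + y^6), the product of all factors after the first has coefficients 1,2,1,2,1,0,2 for degrees 0…6.
[y^6] = 1·2 − 1·1 + 1·1 = 2.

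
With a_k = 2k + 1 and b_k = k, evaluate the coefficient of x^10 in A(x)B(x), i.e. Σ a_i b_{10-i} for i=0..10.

385

This is [x^10] in the product of the two ordinary generating functions.
Σ = 1·10 + 3·9 + 5·8 + 7·7 + 9·6 + 11·5 + 13·4 + 15·3 + 17·2 + 19·1 + 21·0 = 385.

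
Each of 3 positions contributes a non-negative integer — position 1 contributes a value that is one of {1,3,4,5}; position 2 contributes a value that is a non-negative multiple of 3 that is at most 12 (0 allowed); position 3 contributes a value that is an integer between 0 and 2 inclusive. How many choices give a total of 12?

The generating function for the choices is (x + x^3 + x^4 + x^5)·(1 + x^3 + x^6 + x^9 + x^12)·(1 + x + x^2); the count is [x^12].
(x + x^3 + x^4 + x^5) has coefficients 0,1,0,1,1,1 for degrees 0…5.
(1 + x^3 + x^6 + x^9 + x^12) has coefficients 1,0,0,1,0,0,1,0,0,1,0,0,1 for degrees 0…12.
Finally multiplying by (1 + x + x^2), the product of all factors after the first has coefficients 1,1,1,1,1,1,1,1,1,1,1,1,1 for degrees 0…12.
[x^12] = 1·1 + 1·1 + 1·1 + 1·1 = 4.

4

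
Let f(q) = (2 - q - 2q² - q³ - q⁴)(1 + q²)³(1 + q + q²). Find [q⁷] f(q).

-17

(2 - q - 2q² - q³ - q⁴) has coefficients 2,-1,-2,-1,-1 for degrees 0…4.
(1 + q²)³ has coefficients 1,0,3,0,3,0,1,0 for degrees 0…7.
Finally multiplying by (1 + q + q²), the product of all factors after the first has coefficients 1,1,4,3,6,3,4,1 for degrees 0…7.
[q⁷] = 2·1 − 1·4 − 2·3 − 1·6 − 1·3 = -17.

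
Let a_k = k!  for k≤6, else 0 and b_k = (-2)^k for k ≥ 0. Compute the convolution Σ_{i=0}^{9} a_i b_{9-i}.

The convolution is the t^9 coefficient of A(t)B(t).
Σ = 1·(-512) + 1·256 + 2·(-128) + 6·64 + 24·(-32) + 120·16 + 720·(-8) + 0·4 + 0·(-2) + 0·1 = -4736.

-4736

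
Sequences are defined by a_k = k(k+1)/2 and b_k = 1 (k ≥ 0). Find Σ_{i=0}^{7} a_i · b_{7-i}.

84

Write out a_i and b_{7-i} for i = 0,…,7 and sum the products.
Σ = 0·1 + 1·1 + 3·1 + 6·1 + 10·1 + 15·1 + 21·1 + 28·1 = 84.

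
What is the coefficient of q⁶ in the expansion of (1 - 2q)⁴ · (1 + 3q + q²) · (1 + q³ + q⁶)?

(1 - 2q)⁴ has coefficients 1,-8,24,-32,16 for degrees 0…4.
(1 + 3q + q²) has coefficients 1,3,1,0,0,0,0 for degrees 0…6.
Finally multiplying by (1 + q³ + q⁶), the product of all factors after the first has coefficients 1,3,1,1,3,1,1 for degrees 0…6.
[q⁶] = 1·1 − 8·1 + 24·3 − 32·1 + 16·1 = 49.

49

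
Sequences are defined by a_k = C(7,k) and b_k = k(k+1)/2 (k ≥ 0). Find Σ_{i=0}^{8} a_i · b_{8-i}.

1696

This is [x^8] in the product of the two ordinary generating functions.
Σ = 1·36 + 7·28 + 21·21 + 35·15 + 35·10 + 21·6 + 7·3 + 1·1 + 0·0 = 1696.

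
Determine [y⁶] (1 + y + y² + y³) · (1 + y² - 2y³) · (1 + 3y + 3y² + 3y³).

(1 + y + y² + y³) has coefficients 1,1,1,1 for degrees 0…3.
(1 + y² - 2y³) has coefficients 1,0,1,-2,0,0,0 for degrees 0…6.
Finally multiplying by (1 + 3y + 3y² + 3y³), the product of all factors after the first has coefficients 1,3,4,4,-3,-3,-6 for degrees 0…6.
[y⁶] = 1·(-6) + 1·(-3) + 1·(-3) + 1·4 = -8.

-8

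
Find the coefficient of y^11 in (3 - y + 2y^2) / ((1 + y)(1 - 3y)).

383817

The denominator gives the recurrence a_n = 2a_(n−1) + 3a_(n−2) for n ≥ 3; the numerator fixes a_0 = 3, a_1 = 5, a_2 = 21.
Iterating: 3, 5, 21, 57, 177, 525, 1581, 4737, 14217, 42645, 127941, 383817, so a_11 = 383817.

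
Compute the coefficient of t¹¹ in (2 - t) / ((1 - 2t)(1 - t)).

6143

Partial fractions give a closed form: a_n = (3)·2^n + (-1)·1^n.
At n = 11: a_11 = 6143.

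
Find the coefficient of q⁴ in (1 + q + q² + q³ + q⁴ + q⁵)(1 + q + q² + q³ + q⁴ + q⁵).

5

(1 + q + q² + q³ + q⁴ + q⁵) has coefficients 1,1,1,1,1 for degrees 0…4.
(1 + q + q² + q³ + q⁴ + q⁵) has coefficients 1,1,1,1,1 for degrees 0…4.
[q⁴] = 1·1 + 1·1 + 1·1 + 1·1 + 1·1 = 5.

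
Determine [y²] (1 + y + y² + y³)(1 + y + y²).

3

(1 + y + y² + y³) has coefficients 1,1,1 for degrees 0…2.
(1 + y + y²) has coefficients 1,1,1 for degrees 0…2.
[y²] = 1·1 + 1·1 + 1·1 = 3.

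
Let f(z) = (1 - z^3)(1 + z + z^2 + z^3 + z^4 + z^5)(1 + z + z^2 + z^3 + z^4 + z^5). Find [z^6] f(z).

1

(1 - z^3) has coefficients 1,0,0,-1 for degrees 0…3.
(1 + z + z^2 + z^3 + z^4 + z^5) has coefficients 1,1,1,1,1,1,0 for degrees 0…6.
Finally multiplying by (1 + z + z^2 + z^3 + z^4 + z^5), the product of all factors after the first has coefficients 1,2,3,4,5,6,5 for degrees 0…6.
[z^6] = 1·5 − 1·4 = 1.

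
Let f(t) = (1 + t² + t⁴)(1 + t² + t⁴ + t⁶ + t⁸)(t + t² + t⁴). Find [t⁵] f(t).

(1 + t² + t⁴) has coefficients 1,0,1,0,1 for degrees 0…4.
(1 + t² + t⁴ + t⁶ + t⁸) has coefficients 1,0,1,0,1,0 for degrees 0…5.
Finally multiplying by (t + t² + t⁴), the product of all factors after the first has coefficients 0,1,1,1,2,1 for degrees 0…5.
[t⁵] = 1·1 + 1·1 + 1·1 = 3.

3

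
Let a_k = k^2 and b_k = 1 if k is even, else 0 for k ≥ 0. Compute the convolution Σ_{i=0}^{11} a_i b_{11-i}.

Write out a_i and b_{11-i} for i = 0,…,11 and sum the products.
Σ = 0·0 + 1·1 + 4·0 + 9·1 + 16·0 + 25·1 + 36·0 + 49·1 + 64·0 + 81·1 + 100·0 + 121·1 = 286.

286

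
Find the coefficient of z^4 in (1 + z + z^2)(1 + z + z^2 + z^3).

(1 + z + z^2) has coefficients 1,1,1 for degrees 0…2.
(1 + z + z^2 + z^3) has coefficients 1,1,1,1,0 for degrees 0…4.
[z^4] = 1·0 + 1·1 + 1·1 = 2.

2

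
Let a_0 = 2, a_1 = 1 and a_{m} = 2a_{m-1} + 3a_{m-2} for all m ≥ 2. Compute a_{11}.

132859

The ordinary generating function has denominator 1 - 2z - 3z^2.
Iterating the recurrence: a_0,…,a_{11} = 2, 1, 8, 19, 62, 181, 548, 1639, 4922, 14761, 44288, 132859.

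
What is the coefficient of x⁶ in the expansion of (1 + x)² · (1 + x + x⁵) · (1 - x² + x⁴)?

5

(1 + x)² has coefficients 1,2,1 for degrees 0…2.
(1 + x + x⁵) has coefficients 1,1,0,0,0,1,0 for degrees 0…6.
Finally multiplying by (1 - x² + x⁴), the product of all factors after the first has coefficients 1,1,-1,-1,1,2,0 for degrees 0…6.
[x⁶] = 1·0 + 2·2 + 1·1 = 5.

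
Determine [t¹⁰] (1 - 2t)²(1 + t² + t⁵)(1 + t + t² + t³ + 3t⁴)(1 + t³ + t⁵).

-21

(1 - 2t)² has coefficients 1,-4,4 for degrees 0…2.
(1 + t² + t⁵) has coefficients 1,0,1,0,0,1,0,0,0,0,0 for degrees 0…10.
Multiplying by (1 + t + t² + t³ + 3t⁴) gives running coefficients 1,1,2,2,4,2,4,1,1,3,0 for degrees 0…10.
Finally multiplying by (1 + t³ + t⁵), the product of all factors after the first has coefficients 1,1,2,3,5,5,7,7,5,11,3 for degrees 0…10.
[t¹⁰] = 1·3 − 4·11 + 4·5 = -21.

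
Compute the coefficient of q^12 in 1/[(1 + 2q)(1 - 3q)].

320503

Partial fractions give a closed form: a_n = (2/5)·(-2)^n + (3/5)·3^n.
At n = 12: a_12 = 320503.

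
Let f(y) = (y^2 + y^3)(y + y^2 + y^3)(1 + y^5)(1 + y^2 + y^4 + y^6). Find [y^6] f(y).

3

(y^2 + y^3) has coefficients 0,0,1,1 for degrees 0…3.
(y + y^2 + y^3) has coefficients 0,1,1,1,0,0,0 for degrees 0…6.
Multiplying by (1 + y^5) gives running coefficients 0,1,1,1,0,0,1 for degrees 0…6.
Finally multiplying by (1 + y^2 + y^4 + y^6), the product of all factors after the first has coefficients 0,1,1,2,1,2,2 for degrees 0…6.
[y^6] = 1·1 + 1·2 = 3.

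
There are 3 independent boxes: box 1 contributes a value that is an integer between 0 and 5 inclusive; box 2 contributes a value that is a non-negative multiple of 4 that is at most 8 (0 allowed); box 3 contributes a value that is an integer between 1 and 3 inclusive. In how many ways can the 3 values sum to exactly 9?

The generating function for the choices is (1 + q + q^2 + q^3 + q^4 + q^5)·(1 + q^4 + q^8)·(q + q^2 + q^3); the count is [q^9].
(1 + q + q^2 + q^3 + q^4 + q^5) has coefficients 1,1,1,1,1,1 for degrees 0…5.
(1 + q^4 + q^8) has coefficients 1,0,0,0,1,0,0,0,1,0 for degrees 0…9.
Finally multiplying by (q + q^2 + q^3), the product of all factors after the first has coefficients 0,1,1,1,0,1,1,1,0,1 for degrees 0…9.
[q^9] = 1·1 + 1·0 + 1·1 + 1·1 + 1·1 + 1·0 = 4.

4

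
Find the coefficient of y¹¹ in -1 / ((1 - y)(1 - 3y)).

-265720

Partial fractions give a closed form: a_n = (1/2)·1^n + (-3/2)·3^n.
At n = 11: a_11 = -265720.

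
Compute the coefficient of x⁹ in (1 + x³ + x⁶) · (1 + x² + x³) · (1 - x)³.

-4

(1 + x³ + x⁶) has coefficients 1,0,0,1,0,0,1 for degrees 0…6.
(1 + x² + x³) has coefficients 1,0,1,1,0,0,0,0,0,0 for degrees 0…9.
Finally multiplying by (1 - x)³, the product of all factors after the first has coefficients 1,-3,4,-3,0,2,-1,0,0,0 for degrees 0…9.
[x⁹] = 1·0 + 1·(-1) + 1·(-3) = -4.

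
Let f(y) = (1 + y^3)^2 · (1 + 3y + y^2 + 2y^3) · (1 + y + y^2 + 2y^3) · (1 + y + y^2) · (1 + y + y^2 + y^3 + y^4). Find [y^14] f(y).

96

(1 + y^3)^2 has coefficients 1,0,0,2,0,0,1 for degrees 0…6.
(1 + 3y + y^2 + 2y^3) has coefficients 1,3,1,2,0,0,0,0,0,0,0,0,0,0,0 for degrees 0…14.
Multiplying by (1 + y + y^2 + 2y^3) gives running coefficients 1,4,5,8,9,4,4,0,0,0,0,0,0,0,0 for degrees 0…14.
Multiplying by (1 + y + y^2) gives running coefficients 1,5,10,17,22,21,17,8,4,0,0,0,0,0,0 for degrees 0…14.
Finally multiplying by (1 + y + y^2 + y^3 + y^4), the product of all factors after the first has coefficients 1,6,16,33,55,75,87,85,72,50,29,12,4,0,0 for degrees 0…14.
[y^14] = 1·0 + 2·12 + 1·72 = 96.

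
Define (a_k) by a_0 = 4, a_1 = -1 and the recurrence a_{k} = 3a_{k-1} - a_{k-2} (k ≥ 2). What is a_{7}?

The ordinary generating function has denominator 1 - 3y + y^2.
Iterating the recurrence: a_0,…,a_{7} = 4, -1, -7, -20, -53, -139, -364, -953.

-953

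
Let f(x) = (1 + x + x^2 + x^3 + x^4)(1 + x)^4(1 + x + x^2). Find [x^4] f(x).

(1 + x + x^2 + x^3 + x^4) has coefficients 1,1,1,1,1 for degrees 0…4.
(1 + x)^4 has coefficients 1,4,6,4,1 for degrees 0…4.
Finally multiplying by (1 + x + x^2), the product of all factors after the first has coefficients 1,5,11,14,11 for degrees 0…4.
[x^4] = 1·11 + 1·14 + 1·11 + 1·5 + 1·1 = 42.

42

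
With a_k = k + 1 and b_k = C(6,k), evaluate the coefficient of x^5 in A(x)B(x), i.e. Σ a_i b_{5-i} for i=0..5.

Write out a_i and b_{5-i} for i = 0,…,5 and sum the products.
Σ = 1·6 + 2·15 + 3·20 + 4·15 + 5·6 + 6·1 = 192.

192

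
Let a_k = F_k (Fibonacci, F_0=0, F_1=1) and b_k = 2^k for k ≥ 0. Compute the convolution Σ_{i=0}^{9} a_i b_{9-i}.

880

Write out a_i and b_{9-i} for i = 0,…,9 and sum the products.
Σ = 0·512 + 1·256 + 1·128 + 2·64 + 3·32 + 5·16 + 8·8 + 13·4 + 21·2 + 34·1 = 880.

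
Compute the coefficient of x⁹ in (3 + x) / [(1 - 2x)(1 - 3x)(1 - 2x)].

The denominator gives the recurrence a_n = 7a_(n−1) − 16a_(n−2) + 12a_(n−3) for n ≥ 3; the numerator fixes a_0 = 3, a_1 = 22, a_2 = 106.
Iterating: 3, 22, 106, 426, 1550, 5306, 17454, 55882, 175582, 544410, so a_9 = 544410.

544410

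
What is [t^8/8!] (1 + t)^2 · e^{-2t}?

1792

The EGF product rule gives c_8 = Σ_{k_1+k_2=8} C(8; k_1,k_2) · ∏ g_i(k_i), where (1+t)^2 gives the falling factorial (2)_k; e^{-2t} gives (-2)^k.
g_1(k) for k = 0…8: 1, 2, 2, 0, 0, 0, 0, 0, 0.
g_2(k) for k = 0…8: 1, -2, 4, -8, 16, -32, 64, -128, 256.
c_8 = Σ_k C(8,k)·g_1(k)·g_2(8−k) = 1·1·256 + 8·2·(-128) + 28·2·64 = 256 − 2048 + 3584 = 1792.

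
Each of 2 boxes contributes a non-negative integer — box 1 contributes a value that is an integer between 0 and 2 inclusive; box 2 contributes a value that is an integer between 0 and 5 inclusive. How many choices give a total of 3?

The generating function for the choices is (1 + q + q^2)·(1 + q + q^2 + q^3 + q^4 + q^5); the count is [q^3].
(1 + q + q^2) has coefficients 1,1,1 for degrees 0…2.
(1 + q + q^2 + q^3 + q^4 + q^5) has coefficients 1,1,1,1 for degrees 0…3.
[q^3] = 1·1 + 1·1 + 1·1 = 3.

3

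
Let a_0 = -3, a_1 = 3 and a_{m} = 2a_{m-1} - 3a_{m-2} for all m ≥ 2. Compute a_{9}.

The ordinary generating function has denominator 1 - 2y + 3y^2.
Iterating the recurrence: a_0,…,a_{9} = -3, 3, 15, 21, -3, -69, -129, -51, 285, 723.

723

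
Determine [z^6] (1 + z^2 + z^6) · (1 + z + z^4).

2

(1 + z^2 + z^6) has coefficients 1,0,1,0,0,0,1 for degrees 0…6.
(1 + z + z^4) has coefficients 1,1,0,0,1,0,0 for degrees 0…6.
[z^6] = 1·0 + 1·1 + 1·1 = 2.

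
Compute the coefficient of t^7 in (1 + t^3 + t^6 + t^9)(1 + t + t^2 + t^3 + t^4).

(1 + t^3 + t^6 + t^9) has coefficients 1,0,0,1,0,0,1,0 for degrees 0…7.
(1 + t + t^2 + t^3 + t^4) has coefficients 1,1,1,1,1,0,0,0 for degrees 0…7.
[t^7] = 1·0 + 1·1 + 1·1 = 2.

2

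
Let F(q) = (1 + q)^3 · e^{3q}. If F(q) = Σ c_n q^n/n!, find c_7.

65124

The EGF product rule gives c_7 = Σ_{k_1+k_2=7} C(7; k_1,k_2) · ∏ g_i(k_i), where (1+q)^3 gives the falling factorial (3)_k; e^{3q} gives (3)^k.
g_1(k) for k = 0…7: 1, 3, 6, 6, 0, 0, 0, 0.
g_2(k) for k = 0…7: 1, 3, 9, 27, 81, 243, 729, 2187.
c_7 = Σ_k C(7,k)·g_1(k)·g_2(7−k) = 1·1·2187 + 7·3·729 + 21·6·243 + 35·6·81 = 2187 + 15309 + 30618 + 17010 = 65124.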